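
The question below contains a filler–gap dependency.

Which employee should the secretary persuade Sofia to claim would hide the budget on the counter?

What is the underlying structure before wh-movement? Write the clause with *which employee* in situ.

The secretary should persuade Sofia to claim which employee would hide the budget on the counter.

The filler 'which employee' is interpreted as the subject of the clause embedded under 'claim'. Fronting leaves a gap immediately after 'claim':
Which employee should the secretary persuade Sofia to claim ___ would hide the budget on the counter?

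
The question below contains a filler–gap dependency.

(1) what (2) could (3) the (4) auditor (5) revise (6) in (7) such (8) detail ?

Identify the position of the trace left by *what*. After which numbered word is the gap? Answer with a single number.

Pre-movement form: The auditor could revise what in such detail.
The filler 'what' is interpreted as the direct object of 'revise'. It moves to the left edge, and the trace sits right after 'revise':
What could the auditor revise ___ in such detail?
'revise' is word 5.

5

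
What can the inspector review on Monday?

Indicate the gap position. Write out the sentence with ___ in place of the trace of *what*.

What can the inspector review ___ on Monday?

Pre-movement form: The inspector can review what on Monday.
'what' is the direct object of 'review'. The gap is right after 'review'.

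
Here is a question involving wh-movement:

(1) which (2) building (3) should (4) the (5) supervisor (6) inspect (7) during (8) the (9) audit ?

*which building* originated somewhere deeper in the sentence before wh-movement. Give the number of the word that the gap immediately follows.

6

Underlying clause: The supervisor should inspect which building during the audit.
'which building' is the direct object of 'inspect'. It moves to the left edge, and the trace sits right after 'inspect':
Which building should the supervisor inspect ___ during the audit?
'inspect' is word 6.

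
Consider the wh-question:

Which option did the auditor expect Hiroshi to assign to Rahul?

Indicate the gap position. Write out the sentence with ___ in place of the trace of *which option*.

Which option did the auditor expect Hiroshi to assign ___ to Rahul?

Before movement: The auditor did expect Hiroshi to assign which option to Rahul.
'which option' is the direct object of 'assign'. The gap is right after 'assign'.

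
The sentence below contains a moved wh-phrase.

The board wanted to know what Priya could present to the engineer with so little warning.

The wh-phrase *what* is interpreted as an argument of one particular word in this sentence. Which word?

Underlying clause: Priya could present what to the engineer with so little warning.
The filler 'what' is interpreted as the direct object of 'present'. Wh-movement fronts it, leaving a gap right after 'present':
The board wanted to know what Priya could present ___ to the engineer with so little warning.

present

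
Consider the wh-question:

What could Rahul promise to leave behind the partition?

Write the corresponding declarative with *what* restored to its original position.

Rahul could promise to leave what behind the partition.

The filler 'what' is interpreted as the direct object of 'leave'. Fronting leaves a gap immediately after 'leave':
What could Rahul promise to leave ___ behind the partition?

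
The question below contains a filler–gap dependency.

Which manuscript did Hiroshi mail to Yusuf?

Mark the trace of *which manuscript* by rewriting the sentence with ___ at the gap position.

Which manuscript did Hiroshi mail ___ to Yusuf?

Before movement: Hiroshi did mail which manuscript to Yusuf.
The filler 'which manuscript' is interpreted as the direct object of 'mail'. The gap is right after 'mail'.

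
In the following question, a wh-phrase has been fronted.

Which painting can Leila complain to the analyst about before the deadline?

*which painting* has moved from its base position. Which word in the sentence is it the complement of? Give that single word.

Before movement: Leila can complain to the analyst about which painting before the deadline.
The filler 'which painting' is interpreted as the object of the preposition 'about'. It moves to the left edge, and the trace sits right after 'about':
Which painting can Leila complain to the analyst about ___ before the deadline?

about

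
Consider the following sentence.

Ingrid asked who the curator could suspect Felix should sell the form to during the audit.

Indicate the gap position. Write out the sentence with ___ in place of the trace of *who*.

Underlying clause: The curator could suspect Felix should sell the form to who during the audit.
'who' is the object of the preposition 'to' (recipient of 'sell'). The gap is right after 'to'.

Ingrid asked who the curator could suspect Felix should sell the form to ___ during the audit.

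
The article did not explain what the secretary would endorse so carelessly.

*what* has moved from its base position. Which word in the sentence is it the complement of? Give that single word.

endorse

Before movement: The secretary would endorse what so carelessly.
'what' functions as the direct object of 'endorse'. Fronting leaves a gap immediately after 'endorse':
The article did not explain what the secretary would endorse ___ so carelessly.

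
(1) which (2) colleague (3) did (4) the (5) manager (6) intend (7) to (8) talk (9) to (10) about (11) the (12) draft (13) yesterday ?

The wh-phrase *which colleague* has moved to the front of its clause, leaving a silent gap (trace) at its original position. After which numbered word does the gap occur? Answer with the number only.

9

Before movement: The manager did intend to talk to which colleague about the draft yesterday.
The filler 'which colleague' is interpreted as the object of the preposition 'to'. It moves to the left edge, and the trace sits right after 'to':
Which colleague did the manager intend to talk to ___ about the draft yesterday?
'to' is word 9.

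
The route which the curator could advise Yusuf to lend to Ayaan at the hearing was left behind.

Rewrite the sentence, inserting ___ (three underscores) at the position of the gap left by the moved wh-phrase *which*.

'which' is the direct object of 'lend'. The gap is right after 'lend'.

The route which the curator could advise Yusuf to lend ___ to Ayaan at the hearing was left behind.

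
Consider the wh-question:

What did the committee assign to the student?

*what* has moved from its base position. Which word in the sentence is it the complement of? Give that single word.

In situ: The committee did assign what to the student.
'what' functions as the direct object of 'assign'. Wh-movement fronts it, leaving a gap right after 'assign':
What did the committee assign ___ to the student?

assign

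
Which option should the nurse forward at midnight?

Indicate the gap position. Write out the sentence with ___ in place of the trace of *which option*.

Which option should the nurse forward ___ at midnight?

Before movement: The nurse should forward which option at midnight.
'which option' is the direct object of 'forward'. The gap is right after 'forward'.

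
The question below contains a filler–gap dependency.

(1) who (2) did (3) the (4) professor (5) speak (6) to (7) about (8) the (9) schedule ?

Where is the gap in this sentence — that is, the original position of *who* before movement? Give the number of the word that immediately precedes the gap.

Underlying clause: The professor did speak to who about the schedule.
The filler 'who' is interpreted as the object of the preposition 'to'. It moves to the left edge, and the trace sits right after 'to':
Who did the professor speak to ___ about the schedule?
'to' is word 6.

6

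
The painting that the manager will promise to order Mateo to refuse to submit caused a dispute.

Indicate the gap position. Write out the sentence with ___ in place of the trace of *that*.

'that' is the direct object of 'submit'. The gap is right after 'submit'.

The painting that the manager will promise to order Mateo to refuse to submit ___ caused a dispute.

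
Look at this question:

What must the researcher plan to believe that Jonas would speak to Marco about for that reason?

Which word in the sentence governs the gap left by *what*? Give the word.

about

Underlying clause: The researcher must plan to believe that Jonas would speak to Marco about what for that reason.
The filler 'what' is interpreted as the object of the preposition 'about'. Fronting leaves a gap immediately after 'about':
What must the researcher plan to believe that Jonas would speak to Marco about ___ for that reason?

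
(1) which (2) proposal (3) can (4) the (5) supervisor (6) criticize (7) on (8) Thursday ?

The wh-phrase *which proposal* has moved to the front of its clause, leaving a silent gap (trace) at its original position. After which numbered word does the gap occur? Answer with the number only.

Pre-movement form: The supervisor can criticize which proposal on Thursday.
'which proposal' is the direct object of 'criticize'. It moves to the left edge, and the trace sits right after 'criticize':
Which proposal can the supervisor criticize ___ on Thursday?
'criticize' is word 6.

6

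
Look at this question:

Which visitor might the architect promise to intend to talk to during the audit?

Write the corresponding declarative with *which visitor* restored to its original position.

'which visitor' functions as the object of the preposition 'to'. Fronting leaves a gap immediately after 'to':
Which visitor might the architect promise to intend to talk to ___ during the audit?

The architect might promise to intend to talk to which visitor during the audit.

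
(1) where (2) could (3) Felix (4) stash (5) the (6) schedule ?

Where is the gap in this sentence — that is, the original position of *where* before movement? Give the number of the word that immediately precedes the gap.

Underlying clause: Felix could stash the schedule where.
'where' functions as the locative complement of 'stash'. It moves to the left edge, and the trace sits right after 'schedule':
Where could Felix stash the schedule ___?
'schedule' is word 6.

6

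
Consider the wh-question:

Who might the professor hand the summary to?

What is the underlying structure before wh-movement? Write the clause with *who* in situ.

The professor might hand the summary to who.

'who' functions as the object of the preposition 'to' (recipient of 'hand'). Wh-movement fronts it, leaving a gap right after 'to':
Who might the professor hand the summary to ___?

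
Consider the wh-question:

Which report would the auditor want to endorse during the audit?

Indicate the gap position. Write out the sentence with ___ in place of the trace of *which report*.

Which report would the auditor want to endorse ___ during the audit?

Underlying clause: The auditor would want to endorse which report during the audit.
'which report' functions as the direct object of 'endorse'. The gap is right after 'endorse'.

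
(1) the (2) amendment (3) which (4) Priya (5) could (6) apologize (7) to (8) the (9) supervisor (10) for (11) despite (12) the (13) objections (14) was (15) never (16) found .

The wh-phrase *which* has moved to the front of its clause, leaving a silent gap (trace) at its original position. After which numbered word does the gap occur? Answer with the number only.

10

'which' functions as the object of the preposition 'for'. It moves to the left edge, and the trace sits right after 'for':
The amendment which Priya could apologize to the supervisor for ___ despite the objections was never found.
'for' is word 10.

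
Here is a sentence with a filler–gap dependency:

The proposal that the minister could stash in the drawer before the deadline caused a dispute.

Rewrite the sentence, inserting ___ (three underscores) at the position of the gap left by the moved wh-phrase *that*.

'that' is the direct object of 'stash'. The gap is right after 'stash'.

The proposal that the minister could stash ___ in the drawer before the deadline caused a dispute.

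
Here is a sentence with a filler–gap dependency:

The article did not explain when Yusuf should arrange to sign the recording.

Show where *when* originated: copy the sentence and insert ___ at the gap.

Underlying clause: Yusuf should arrange to sign the recording when.
'when' functions as the temporal adjunct. The gap is right after 'recording'.

The article did not explain when Yusuf should arrange to sign the recording ___.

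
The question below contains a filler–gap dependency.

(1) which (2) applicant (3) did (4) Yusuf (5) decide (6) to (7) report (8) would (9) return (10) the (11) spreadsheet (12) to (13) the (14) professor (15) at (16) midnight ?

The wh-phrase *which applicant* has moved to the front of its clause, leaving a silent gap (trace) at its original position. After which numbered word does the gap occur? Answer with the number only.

Underlying clause: Yusuf did decide to report which applicant would return the spreadsheet to the professor at midnight.
'which applicant' is the subject of the clause embedded under 'report'. It moves to the left edge, and the trace sits right after 'report':
Which applicant did Yusuf decide to report ___ would return the spreadsheet to the professor at midnight?
'report' is word 7.

7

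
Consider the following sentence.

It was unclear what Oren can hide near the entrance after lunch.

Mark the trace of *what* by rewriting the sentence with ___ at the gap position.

Pre-movement form: Oren can hide what near the entrance after lunch.
'what' is the direct object of 'hide'. The gap is right after 'hide'.

It was unclear what Oren can hide ___ near the entrance after lunch.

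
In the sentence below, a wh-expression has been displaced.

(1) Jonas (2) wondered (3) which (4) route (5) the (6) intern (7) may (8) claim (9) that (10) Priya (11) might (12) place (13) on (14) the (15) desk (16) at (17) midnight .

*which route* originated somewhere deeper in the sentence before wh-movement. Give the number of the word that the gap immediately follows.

Pre-movement form: The intern may claim that Priya might place which route on the desk at midnight.
The filler 'which route' is interpreted as the direct object of 'place'. Wh-movement fronts it, leaving a gap right after 'place':
Jonas wondered which route the intern may claim that Priya might place ___ on the desk at midnight.
'place' is word 12.

12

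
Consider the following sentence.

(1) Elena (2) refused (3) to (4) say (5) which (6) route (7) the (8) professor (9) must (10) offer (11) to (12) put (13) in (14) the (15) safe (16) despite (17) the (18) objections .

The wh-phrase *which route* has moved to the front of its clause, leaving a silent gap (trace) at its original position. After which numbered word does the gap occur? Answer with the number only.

Underlying clause: The professor must offer to put which route in the safe despite the objections.
The filler 'which route' is interpreted as the direct object of 'put'. It moves to the left edge, and the trace sits right after 'put':
Elena refused to say which route the professor must offer to put ___ in the safe despite the objections.
'put' is word 12.

12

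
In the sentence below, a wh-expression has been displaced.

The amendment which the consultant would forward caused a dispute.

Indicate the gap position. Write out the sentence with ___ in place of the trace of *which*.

The amendment which the consultant would forward ___ caused a dispute.

'which' is the direct object of 'forward'. The gap is right after 'forward'.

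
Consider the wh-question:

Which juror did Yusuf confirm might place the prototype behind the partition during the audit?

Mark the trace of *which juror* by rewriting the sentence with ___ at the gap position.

Which juror did Yusuf confirm ___ might place the prototype behind the partition during the audit?

Underlying clause: Yusuf did confirm which juror might place the prototype behind the partition during the audit.
The filler 'which juror' is interpreted as the subject of the clause embedded under 'confirm'. The gap is right after 'confirm'.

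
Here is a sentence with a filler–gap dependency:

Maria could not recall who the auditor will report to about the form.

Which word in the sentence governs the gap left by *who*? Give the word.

Underlying clause: The auditor will report to who about the form.
'who' functions as the object of the preposition 'to'. It moves to the left edge, and the trace sits right after 'to':
Maria could not recall who the auditor will report to ___ about the form.

to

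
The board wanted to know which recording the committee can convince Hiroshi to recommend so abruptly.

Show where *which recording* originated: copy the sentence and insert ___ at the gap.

The board wanted to know which recording the committee can convince Hiroshi to recommend ___ so abruptly.

In situ: The committee can convince Hiroshi to recommend which recording so abruptly.
'which recording' is the direct object of 'recommend'. The gap is right after 'recommend'.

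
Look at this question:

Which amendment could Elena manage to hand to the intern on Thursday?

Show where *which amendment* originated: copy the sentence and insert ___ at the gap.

Underlying clause: Elena could manage to hand which amendment to the intern on Thursday.
'which amendment' functions as the direct object of 'hand'. The gap is right after 'hand'.

Which amendment could Elena manage to hand ___ to the intern on Thursday?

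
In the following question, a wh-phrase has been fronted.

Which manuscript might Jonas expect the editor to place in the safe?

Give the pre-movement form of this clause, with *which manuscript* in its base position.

Jonas might expect the editor to place which manuscript in the safe.

The filler 'which manuscript' is interpreted as the direct object of 'place'. Fronting leaves a gap immediately after 'place':
Which manuscript might Jonas expect the editor to place ___ in the safe?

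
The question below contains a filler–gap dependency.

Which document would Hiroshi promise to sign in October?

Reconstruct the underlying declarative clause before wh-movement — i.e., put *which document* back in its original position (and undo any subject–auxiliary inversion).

'which document' is the direct object of 'sign'. Wh-movement fronts it, leaving a gap right after 'sign':
Which document would Hiroshi promise to sign ___ in October?

Hiroshi would promise to sign which document in October.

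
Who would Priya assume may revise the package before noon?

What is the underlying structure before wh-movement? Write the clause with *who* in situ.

'who' functions as the subject of the clause embedded under 'assume'. Wh-movement fronts it, leaving a gap right after 'assume':
Who would Priya assume ___ may revise the package before noon?

Priya would assume who may revise the package before noon.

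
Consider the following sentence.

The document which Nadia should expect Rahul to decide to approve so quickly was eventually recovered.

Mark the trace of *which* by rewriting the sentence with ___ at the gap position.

The filler 'which' is interpreted as the direct object of 'approve'. The gap is right after 'approve'.

The document which Nadia should expect Rahul to decide to approve ___ so quickly was eventually recovered.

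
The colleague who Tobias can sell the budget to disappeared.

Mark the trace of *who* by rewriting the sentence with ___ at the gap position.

The colleague who Tobias can sell the budget to ___ disappeared.

The filler 'who' is interpreted as the object of the preposition 'to' (recipient of 'sell'). The gap is right after 'to'.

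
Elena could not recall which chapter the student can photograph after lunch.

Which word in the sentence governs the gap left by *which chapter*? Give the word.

photograph

In situ: The student can photograph which chapter after lunch.
'which chapter' is the direct object of 'photograph'. It moves to the left edge, and the trace sits right after 'photograph':
Elena could not recall which chapter the student can photograph ___ after lunch.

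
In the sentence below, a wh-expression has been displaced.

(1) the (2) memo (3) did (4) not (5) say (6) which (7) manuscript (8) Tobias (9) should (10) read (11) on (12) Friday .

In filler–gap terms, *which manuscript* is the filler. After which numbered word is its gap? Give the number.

Underlying clause: Tobias should read which manuscript on Friday.
The filler 'which manuscript' is interpreted as the direct object of 'read'. Fronting leaves a gap immediately after 'read':
The memo did not say which manuscript Tobias should read ___ on Friday.
'read' is word 10.

10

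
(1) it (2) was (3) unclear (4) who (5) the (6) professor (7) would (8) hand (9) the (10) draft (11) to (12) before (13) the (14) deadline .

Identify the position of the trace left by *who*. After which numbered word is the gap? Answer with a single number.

In situ: The professor would hand the draft to who before the deadline.
'who' functions as the object of the preposition 'to' (recipient of 'hand'). Wh-movement fronts it, leaving a gap right after 'to':
It was unclear who the professor would hand the draft to ___ before the deadline.
'to' is word 11.

11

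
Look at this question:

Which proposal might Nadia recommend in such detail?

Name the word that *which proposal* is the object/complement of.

Underlying clause: Nadia might recommend which proposal in such detail.
The filler 'which proposal' is interpreted as the direct object of 'recommend'. Wh-movement fronts it, leaving a gap right after 'recommend':
Which proposal might Nadia recommend ___ in such detail?

recommend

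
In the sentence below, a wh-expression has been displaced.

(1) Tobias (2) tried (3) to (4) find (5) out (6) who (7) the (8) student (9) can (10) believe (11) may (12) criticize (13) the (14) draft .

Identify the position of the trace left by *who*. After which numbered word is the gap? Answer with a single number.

10

Underlying clause: The student can believe who may criticize the draft.
'who' is the subject of the clause embedded under 'believe'. Fronting leaves a gap immediately after 'believe':
Tobias tried to find out who the student can believe ___ may criticize the draft.
'believe' is word 10.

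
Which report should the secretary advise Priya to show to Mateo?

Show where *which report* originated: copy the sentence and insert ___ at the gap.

Underlying clause: The secretary should advise Priya to show which report to Mateo.
The filler 'which report' is interpreted as the direct object of 'show'. The gap is right after 'show'.

Which report should the secretary advise Priya to show ___ to Mateo?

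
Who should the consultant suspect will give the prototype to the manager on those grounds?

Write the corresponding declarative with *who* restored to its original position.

'who' is the subject of the clause embedded under 'suspect'. Wh-movement fronts it, leaving a gap right after 'suspect':
Who should the consultant suspect ___ will give the prototype to the manager on those grounds?

The consultant should suspect who will give the prototype to the manager on those grounds.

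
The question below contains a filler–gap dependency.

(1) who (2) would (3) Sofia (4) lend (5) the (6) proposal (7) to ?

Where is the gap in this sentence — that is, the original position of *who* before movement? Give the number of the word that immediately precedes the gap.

7

Before movement: Sofia would lend the proposal to who.
The filler 'who' is interpreted as the object of the preposition 'to' (recipient of 'lend'). It moves to the left edge, and the trace sits right after 'to':
Who would Sofia lend the proposal to ___?
'to' is word 7.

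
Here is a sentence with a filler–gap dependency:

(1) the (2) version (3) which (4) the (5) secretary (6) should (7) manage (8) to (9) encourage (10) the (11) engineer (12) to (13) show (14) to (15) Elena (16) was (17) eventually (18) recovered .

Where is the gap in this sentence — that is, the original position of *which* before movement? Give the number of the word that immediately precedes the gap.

13

'which' functions as the direct object of 'show'. Wh-movement fronts it, leaving a gap right after 'show':
The version which the secretary should manage to encourage the engineer to show ___ to Elena was eventually recovered.
'show' is word 13.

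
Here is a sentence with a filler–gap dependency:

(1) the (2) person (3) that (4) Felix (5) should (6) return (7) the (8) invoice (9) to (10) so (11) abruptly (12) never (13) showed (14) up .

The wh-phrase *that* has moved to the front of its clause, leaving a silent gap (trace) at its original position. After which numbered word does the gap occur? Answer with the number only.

9

'that' is the object of the preposition 'to' (recipient of 'return'). It moves to the left edge, and the trace sits right after 'to':
The person that Felix should return the invoice to ___ so abruptly never showed up.
'to' is word 9.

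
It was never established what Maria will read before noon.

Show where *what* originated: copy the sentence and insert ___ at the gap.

Before movement: Maria will read what before noon.
'what' is the direct object of 'read'. The gap is right after 'read'.

It was never established what Maria will read ___ before noon.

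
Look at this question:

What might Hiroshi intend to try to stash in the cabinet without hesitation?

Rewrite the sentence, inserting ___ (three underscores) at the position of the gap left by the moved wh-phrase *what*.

What might Hiroshi intend to try to stash ___ in the cabinet without hesitation?

Underlying clause: Hiroshi might intend to try to stash what in the cabinet without hesitation.
'what' functions as the direct object of 'stash'. The gap is right after 'stash'.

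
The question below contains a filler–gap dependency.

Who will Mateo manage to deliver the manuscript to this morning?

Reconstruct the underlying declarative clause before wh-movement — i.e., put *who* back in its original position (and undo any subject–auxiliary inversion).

The filler 'who' is interpreted as the object of the preposition 'to' (recipient of 'deliver'). It moves to the left edge, and the trace sits right after 'to':
Who will Mateo manage to deliver the manuscript to ___ this morning?

Mateo will manage to deliver the manuscript to who this morning.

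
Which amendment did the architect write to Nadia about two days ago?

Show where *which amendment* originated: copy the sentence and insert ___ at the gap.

Which amendment did the architect write to Nadia about ___ two days ago?

Underlying clause: The architect did write to Nadia about which amendment two days ago.
The filler 'which amendment' is interpreted as the object of the preposition 'about'. The gap is right after 'about'.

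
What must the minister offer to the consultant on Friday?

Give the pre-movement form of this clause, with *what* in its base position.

'what' is the direct object of 'offer'. It moves to the left edge, and the trace sits right after 'offer':
What must the minister offer ___ to the consultant on Friday?

The minister must offer what to the consultant on Friday.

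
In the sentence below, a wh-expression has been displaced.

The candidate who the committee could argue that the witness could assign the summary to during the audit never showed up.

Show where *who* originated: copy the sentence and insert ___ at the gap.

'who' is the object of the preposition 'to' (recipient of 'assign'). The gap is right after 'to'.

The candidate who the committee could argue that the witness could assign the summary to ___ during the audit never showed up.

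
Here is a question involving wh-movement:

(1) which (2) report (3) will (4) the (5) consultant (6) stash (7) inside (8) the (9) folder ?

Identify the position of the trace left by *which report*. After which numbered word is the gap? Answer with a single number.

Pre-movement form: The consultant will stash which report inside the folder.
The filler 'which report' is interpreted as the direct object of 'stash'. It moves to the left edge, and the trace sits right after 'stash':
Which report will the consultant stash ___ inside the folder?
'stash' is word 6.

6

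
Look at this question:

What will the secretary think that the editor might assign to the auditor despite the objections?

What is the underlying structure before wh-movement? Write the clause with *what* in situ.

The secretary will think that the editor might assign what to the auditor despite the objections.

The filler 'what' is interpreted as the direct object of 'assign'. Wh-movement fronts it, leaving a gap right after 'assign':
What will the secretary think that the editor might assign ___ to the auditor despite the objections?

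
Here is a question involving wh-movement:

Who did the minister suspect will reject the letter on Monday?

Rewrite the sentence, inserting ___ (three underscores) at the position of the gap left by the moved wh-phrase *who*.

Pre-movement form: The minister did suspect who will reject the letter on Monday.
The filler 'who' is interpreted as the subject of the clause embedded under 'suspect'. The gap is right after 'suspect'.

Who did the minister suspect ___ will reject the letter on Monday?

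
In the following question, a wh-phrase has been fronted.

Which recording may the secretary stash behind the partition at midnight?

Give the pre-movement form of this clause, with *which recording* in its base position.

The secretary may stash which recording behind the partition at midnight.

The filler 'which recording' is interpreted as the direct object of 'stash'. It moves to the left edge, and the trace sits right after 'stash':
Which recording may the secretary stash ___ behind the partition at midnight?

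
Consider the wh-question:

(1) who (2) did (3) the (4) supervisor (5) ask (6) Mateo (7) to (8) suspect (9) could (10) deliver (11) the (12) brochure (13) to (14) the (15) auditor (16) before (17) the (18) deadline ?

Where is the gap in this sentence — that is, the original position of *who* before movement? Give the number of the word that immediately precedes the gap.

8

Underlying clause: The supervisor did ask Mateo to suspect who could deliver the brochure to the auditor before the deadline.
'who' functions as the subject of the clause embedded under 'suspect'. It moves to the left edge, and the trace sits right after 'suspect':
Who did the supervisor ask Mateo to suspect ___ could deliver the brochure to the auditor before the deadline?
'suspect' is word 8.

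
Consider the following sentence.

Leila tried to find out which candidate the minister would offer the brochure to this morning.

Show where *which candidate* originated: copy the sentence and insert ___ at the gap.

Leila tried to find out which candidate the minister would offer the brochure to ___ this morning.

Before movement: The minister would offer the brochure to which candidate this morning.
'which candidate' functions as the object of the preposition 'to' (recipient of 'offer'). The gap is right after 'to'.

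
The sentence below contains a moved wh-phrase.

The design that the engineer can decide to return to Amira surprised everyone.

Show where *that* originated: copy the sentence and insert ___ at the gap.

The filler 'that' is interpreted as the direct object of 'return'. The gap is right after 'return'.

The design that the engineer can decide to return ___ to Amira surprised everyone.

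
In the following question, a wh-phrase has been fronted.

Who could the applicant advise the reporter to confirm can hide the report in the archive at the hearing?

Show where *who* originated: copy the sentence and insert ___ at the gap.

Who could the applicant advise the reporter to confirm ___ can hide the report in the archive at the hearing?

In situ: The applicant could advise the reporter to confirm who can hide the report in the archive at the hearing.
'who' functions as the subject of the clause embedded under 'confirm'. The gap is right after 'confirm'.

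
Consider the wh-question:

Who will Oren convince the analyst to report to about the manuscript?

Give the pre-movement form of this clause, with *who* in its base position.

Oren will convince the analyst to report to who about the manuscript.

'who' functions as the object of the preposition 'to'. Fronting leaves a gap immediately after 'to':
Who will Oren convince the analyst to report to ___ about the manuscript?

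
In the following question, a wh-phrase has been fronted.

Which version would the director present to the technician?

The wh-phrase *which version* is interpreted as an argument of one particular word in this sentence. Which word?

present

Underlying clause: The director would present which version to the technician.
The filler 'which version' is interpreted as the direct object of 'present'. Wh-movement fronts it, leaving a gap right after 'present':
Which version would the director present ___ to the technician?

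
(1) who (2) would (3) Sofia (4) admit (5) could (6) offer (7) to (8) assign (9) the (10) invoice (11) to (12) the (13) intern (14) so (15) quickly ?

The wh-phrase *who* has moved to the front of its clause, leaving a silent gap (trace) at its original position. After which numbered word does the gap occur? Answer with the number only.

4

In situ: Sofia would admit who could offer to assign the invoice to the intern so quickly.
'who' is the subject of the clause embedded under 'admit'. It moves to the left edge, and the trace sits right after 'admit':
Who would Sofia admit ___ could offer to assign the invoice to the intern so quickly?
'admit' is word 4.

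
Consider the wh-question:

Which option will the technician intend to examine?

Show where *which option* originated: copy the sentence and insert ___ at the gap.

In situ: The technician will intend to examine which option.
The filler 'which option' is interpreted as the direct object of 'examine'. The gap is right after 'examine'.

Which option will the technician intend to examine ___?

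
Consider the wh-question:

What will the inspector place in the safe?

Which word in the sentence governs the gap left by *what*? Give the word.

In situ: The inspector will place what in the safe.
The filler 'what' is interpreted as the direct object of 'place'. Fronting leaves a gap immediately after 'place':
What will the inspector place ___ in the safe?

place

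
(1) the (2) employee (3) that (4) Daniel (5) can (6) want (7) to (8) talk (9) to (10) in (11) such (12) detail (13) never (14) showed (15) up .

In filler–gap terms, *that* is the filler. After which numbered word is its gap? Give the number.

'that' functions as the object of the preposition 'to'. Fronting leaves a gap immediately after 'to':
The employee that Daniel can want to talk to ___ in such detail never showed up.
'to' is word 9.

9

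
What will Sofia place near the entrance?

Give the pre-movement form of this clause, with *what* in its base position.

'what' is the direct object of 'place'. Fronting leaves a gap immediately after 'place':
What will Sofia place ___ near the entrance?

Sofia will place what near the entrance.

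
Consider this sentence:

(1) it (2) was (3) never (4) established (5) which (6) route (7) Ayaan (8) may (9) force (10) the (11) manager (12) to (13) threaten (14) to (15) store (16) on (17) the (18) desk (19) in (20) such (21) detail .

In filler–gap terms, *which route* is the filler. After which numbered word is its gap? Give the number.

Pre-movement form: Ayaan may force the manager to threaten to store which route on the desk in such detail.
'which route' is the direct object of 'store'. Wh-movement fronts it, leaving a gap right after 'store':
It was never established which route Ayaan may force the manager to threaten to store ___ on the desk in such detail.
'store' is word 15.

15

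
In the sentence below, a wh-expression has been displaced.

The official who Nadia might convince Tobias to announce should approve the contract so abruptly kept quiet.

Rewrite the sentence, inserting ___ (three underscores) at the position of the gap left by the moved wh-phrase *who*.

The official who Nadia might convince Tobias to announce ___ should approve the contract so abruptly kept quiet.

'who' functions as the subject of the clause embedded under 'announce'. The gap is right after 'announce'.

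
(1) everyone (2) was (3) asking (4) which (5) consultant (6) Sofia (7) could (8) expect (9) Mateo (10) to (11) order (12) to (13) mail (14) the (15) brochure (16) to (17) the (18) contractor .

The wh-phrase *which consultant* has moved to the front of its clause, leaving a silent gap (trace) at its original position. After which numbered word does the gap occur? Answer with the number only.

Underlying clause: Sofia could expect Mateo to order which consultant to mail the brochure to the contractor.
'which consultant' functions as the direct object of 'order'. It moves to the left edge, and the trace sits right after 'order':
Everyone was asking which consultant Sofia could expect Mateo to order ___ to mail the brochure to the contractor.
'order' is word 11.

11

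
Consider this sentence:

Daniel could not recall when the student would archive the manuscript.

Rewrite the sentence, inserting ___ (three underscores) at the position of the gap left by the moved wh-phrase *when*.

In situ: The student would archive the manuscript when.
The filler 'when' is interpreted as the temporal adjunct. The gap is right after 'manuscript'.

Daniel could not recall when the student would archive the manuscript ___.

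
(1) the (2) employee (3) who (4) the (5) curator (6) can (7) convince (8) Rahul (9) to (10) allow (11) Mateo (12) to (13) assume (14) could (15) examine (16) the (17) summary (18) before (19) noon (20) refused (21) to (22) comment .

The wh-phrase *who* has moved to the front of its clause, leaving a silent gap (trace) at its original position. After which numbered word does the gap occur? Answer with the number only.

'who' is the subject of the clause embedded under 'assume'. Fronting leaves a gap immediately after 'assume':
The employee who the curator can convince Rahul to allow Mateo to assume ___ could examine the summary before noon refused to comment.
'assume' is word 13.

13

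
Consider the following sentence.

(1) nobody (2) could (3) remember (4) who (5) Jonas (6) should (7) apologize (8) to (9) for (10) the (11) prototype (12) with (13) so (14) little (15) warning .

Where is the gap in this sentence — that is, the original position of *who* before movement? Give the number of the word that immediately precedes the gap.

Before movement: Jonas should apologize to who for the prototype with so little warning.
The filler 'who' is interpreted as the object of the preposition 'to'. Fronting leaves a gap immediately after 'to':
Nobody could remember who Jonas should apologize to ___ for the prototype with so little warning.
'to' is word 8.

8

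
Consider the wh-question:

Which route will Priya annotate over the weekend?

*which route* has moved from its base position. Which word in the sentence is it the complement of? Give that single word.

In situ: Priya will annotate which route over the weekend.
'which route' is the direct object of 'annotate'. Wh-movement fronts it, leaving a gap right after 'annotate':
Which route will Priya annotate ___ over the weekend?

annotate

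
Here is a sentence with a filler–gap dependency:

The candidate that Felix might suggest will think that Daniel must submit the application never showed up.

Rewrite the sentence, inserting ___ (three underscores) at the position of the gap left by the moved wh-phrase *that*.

The filler 'that' is interpreted as the subject of the clause embedded under 'suggest'. The gap is right after 'suggest'.

The candidate that Felix might suggest ___ will think that Daniel must submit the application never showed up.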